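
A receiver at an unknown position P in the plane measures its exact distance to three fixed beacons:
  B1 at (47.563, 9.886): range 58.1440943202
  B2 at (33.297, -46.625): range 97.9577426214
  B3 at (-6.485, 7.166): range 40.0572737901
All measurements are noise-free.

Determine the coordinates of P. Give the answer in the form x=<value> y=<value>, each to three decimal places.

eq1: (x − 47.563)² + (y − 9.886)² = 58.1440943202²
eq2: (x − 33.297)² + (y + 46.625)² = 97.9577426214²
eq3: (x + 6.485)² + (y − 7.166)² = 40.0572737901²
eq3−eq2, eq3−eq1 (x²,y² cancel):
  79.564·x − 107.582·y = -4801.960103
  108.096·x + 5.440·y = 490.414663
det = 79.564·5.440 − -107.582·108.096 = 12062.012032
x = (-4801.960103·5.440 − -107.582·490.414663) / 12062.012032 = 2.208349
y = (79.564·490.414663 − -4801.960103·108.096) / 12062.012032 = 46.268569

x=2.208 y=46.269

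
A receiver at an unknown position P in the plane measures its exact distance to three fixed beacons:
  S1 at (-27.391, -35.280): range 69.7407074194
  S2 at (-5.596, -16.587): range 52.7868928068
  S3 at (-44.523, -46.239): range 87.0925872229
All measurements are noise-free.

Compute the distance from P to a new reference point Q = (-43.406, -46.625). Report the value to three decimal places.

86.014

eq1: (x + 27.391)² + (y + 35.280)² = 69.7407074194²
eq2: (x + 5.596)² + (y + 16.587)² = 52.7868928068²
eq3: (x + 44.523)² + (y + 46.239)² = 87.0925872229²
eq3−eq2, eq3−eq1 (x²,y² cancel):
  77.854·x + 59.304·y = 984.763832
  34.264·x + 21.918·y = 595.955109
det = 77.854·21.918 − 59.304·34.264 = -325.588284
x = (984.763832·21.918 − 59.304·595.955109) / -325.588284 = 42.257258
y = (77.854·595.955109 − 984.763832·34.264) / -325.588284 = -38.869768
|P − Q| = √((42.257258 − -43.406)² + (-38.869768 − -46.625)²) = 86.013588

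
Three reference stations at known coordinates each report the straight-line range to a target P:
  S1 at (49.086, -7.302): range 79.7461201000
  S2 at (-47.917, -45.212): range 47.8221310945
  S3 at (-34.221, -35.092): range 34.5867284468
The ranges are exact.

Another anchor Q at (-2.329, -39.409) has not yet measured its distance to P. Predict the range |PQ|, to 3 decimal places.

eq1: (x − 49.086)² + (y + 7.302)² = 79.7461201000²
eq2: (x + 47.917)² + (y + 45.212)² = 47.8221310945²
eq3: (x + 34.221)² + (y + 35.092)² = 34.5867284468²
eq1−eq2, eq1−eq3 (x²,y² cancel):
  -194.006·x − 75.820·y = 5949.896682
  -166.614·x − 55.580·y = 5102.972591
det = -194.006·-55.580 − -75.820·-166.614 = -1849.820000
x = (5949.896682·-55.580 − -75.820·5102.972591) / -1849.820000 = -30.387889
y = (-194.006·5102.972591 − 5949.896682·-166.614) / -1849.820000 = -0.718332
|P − Q| = √((-30.387889 − -2.329)² + (-0.718332 − -39.409)²) = 47.794027

47.794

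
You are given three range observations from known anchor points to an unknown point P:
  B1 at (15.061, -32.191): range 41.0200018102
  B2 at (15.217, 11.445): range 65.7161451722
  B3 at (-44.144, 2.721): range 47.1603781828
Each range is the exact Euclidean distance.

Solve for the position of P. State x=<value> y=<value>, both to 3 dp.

eq1: (x − 15.061)² + (y + 32.191)² = 41.0200018102²
eq2: (x − 15.217)² + (y − 11.445)² = 65.7161451722²
eq3: (x + 44.144)² + (y − 2.721)² = 47.1603781828²
eq2−eq3, eq2−eq1 (x²,y² cancel):
  -118.722·x − 17.448·y = 3688.061929
  -0.312·x − 87.272·y = 3536.520276
det = -118.722·-87.272 − -17.448·-0.312 = 10355.662608
x = (3688.061929·-87.272 − -17.448·3536.520276) / 10355.662608 = -25.122423
y = (-118.722·3536.520276 − 3688.061929·-0.312) / 10355.662608 = -40.433152

x=-25.122 y=-40.433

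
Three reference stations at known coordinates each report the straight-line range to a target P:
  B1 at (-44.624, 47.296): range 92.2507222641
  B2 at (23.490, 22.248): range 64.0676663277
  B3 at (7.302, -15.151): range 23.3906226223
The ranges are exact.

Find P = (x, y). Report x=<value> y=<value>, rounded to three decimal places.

x=-4.097 y=-35.576

eq1: (x + 44.624)² + (y − 47.296)² = 92.2507222641²
eq2: (x − 23.490)² + (y − 22.248)² = 64.0676663277²
eq3: (x − 7.302)² + (y + 15.151)² = 23.3906226223²
eq2−eq3, eq2−eq1 (x²,y² cancel):
  -32.376·x − 74.798·y = 2793.663043
  -136.228·x + 50.096·y = -1224.070502
det = -32.376·50.096 − -74.798·-136.228 = -11811.490040
x = (2793.663043·50.096 − -74.798·-1224.070502) / -11811.490040 = -4.097139
y = (-32.376·-1224.070502 − 2793.663043·-136.228) / -11811.490040 = -35.576006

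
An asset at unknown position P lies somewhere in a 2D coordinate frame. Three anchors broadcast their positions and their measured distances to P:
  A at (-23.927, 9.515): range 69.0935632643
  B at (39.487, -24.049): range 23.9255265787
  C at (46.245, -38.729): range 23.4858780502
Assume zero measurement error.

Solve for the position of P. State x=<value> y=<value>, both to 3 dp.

eq1: (x + 23.927)² + (y − 9.515)² = 69.0935632643²
eq2: (x − 39.487)² + (y + 24.049)² = 23.9255265787²
eq3: (x − 46.245)² + (y + 38.729)² = 23.4858780502²
eq1−eq2, eq1−eq3 (x²,y² cancel):
  126.828·x − 67.128·y = 5676.030678
  140.344·x − 96.488·y = 7197.832929
det = 126.828·-96.488 − -67.128·140.344 = -2816.368032
x = (5676.030678·-96.488 − -67.128·7197.832929) / -2816.368032 = 22.899251
y = (126.828·7197.832929 − 5676.030678·140.344) / -2816.368032 = -41.290735

x=22.899 y=-41.291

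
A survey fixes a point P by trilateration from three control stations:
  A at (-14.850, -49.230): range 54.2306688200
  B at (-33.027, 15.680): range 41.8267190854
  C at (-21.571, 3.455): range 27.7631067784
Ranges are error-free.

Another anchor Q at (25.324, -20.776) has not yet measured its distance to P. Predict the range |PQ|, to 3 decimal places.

28.925

eq1: (x + 14.850)² + (y + 49.230)² = 54.2306688200²
eq2: (x + 33.027)² + (y − 15.680)² = 41.8267190854²
eq3: (x + 21.571)² + (y − 3.455)² = 27.7631067784²
eq2−eq1, eq2−eq3 (x²,y² cancel):
  36.354·x − 129.820·y = 115.979260
  22.912·x − 24.450·y = 119.284268
det = 36.354·-24.450 − -129.820·22.912 = 2085.580540
x = (115.979260·-24.450 − -129.820·119.284268) / 2085.580540 = 6.065357
y = (36.354·119.284268 − 115.979260·22.912) / 2085.580540 = 0.805120
|P − Q| = √((6.065357 − 25.324)² + (0.805120 − -20.776)²) = 28.924731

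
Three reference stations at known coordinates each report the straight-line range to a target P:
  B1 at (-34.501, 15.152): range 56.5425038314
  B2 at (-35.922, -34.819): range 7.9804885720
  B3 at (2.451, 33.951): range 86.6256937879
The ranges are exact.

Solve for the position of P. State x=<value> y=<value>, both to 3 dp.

x=-40.943 y=-41.022

eq1: (x + 34.501)² + (y − 15.152)² = 56.5425038314²
eq2: (x + 35.922)² + (y + 34.819)² = 7.9804885720²
eq3: (x − 2.451)² + (y − 33.951)² = 86.6256937879²
eq1−eq3, eq1−eq2 (x²,y² cancel):
  73.904·x + 37.598·y = -4568.180388
  -2.842·x − 99.942·y = 4216.217282
det = 73.904·-99.942 − 37.598·-2.842 = -7279.260052
x = (-4568.180388·-99.942 − 37.598·4216.217282) / -7279.260052 = -40.942588
y = (73.904·4216.217282 − -4568.180388·-2.842) / -7279.260052 = -41.022377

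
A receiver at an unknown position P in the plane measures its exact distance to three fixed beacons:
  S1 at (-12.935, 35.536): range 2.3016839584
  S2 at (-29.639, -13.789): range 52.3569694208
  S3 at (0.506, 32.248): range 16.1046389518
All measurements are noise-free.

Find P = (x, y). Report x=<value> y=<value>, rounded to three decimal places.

eq1: (x + 12.935)² + (y − 35.536)² = 2.3016839584²
eq2: (x + 29.639)² + (y + 13.789)² = 52.3569694208²
eq3: (x − 0.506)² + (y − 32.248)² = 16.1046389518²
eq3−eq2, eq3−eq1 (x²,y² cancel):
  -60.290·x − 92.074·y = -2453.475549
  -26.882·x + 6.576·y = 643.993628
det = -60.290·6.576 − -92.074·-26.882 = -2871.600308
x = (-2453.475549·6.576 − -92.074·643.993628) / -2871.600308 = -15.030300
y = (-60.290·643.993628 − -2453.475549·-26.882) / -2871.600308 = 36.488611

x=-15.030 y=36.489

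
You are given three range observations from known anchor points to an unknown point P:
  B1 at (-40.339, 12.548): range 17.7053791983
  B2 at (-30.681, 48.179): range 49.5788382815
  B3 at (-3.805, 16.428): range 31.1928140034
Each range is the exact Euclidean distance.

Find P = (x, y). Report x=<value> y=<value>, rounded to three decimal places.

x=-29.412 y=-1.384

eq1: (x + 40.339)² + (y − 12.548)² = 17.7053791983²
eq2: (x + 30.681)² + (y − 48.179)² = 49.5788382815²
eq3: (x + 3.805)² + (y − 16.428)² = 31.1928140034²
eq1−eq3, eq1−eq2 (x²,y² cancel):
  73.068·x + 7.760·y = -2159.841209
  19.316·x + 71.262·y = -666.728176
det = 73.068·71.262 − 7.760·19.316 = 5057.079656
x = (-2159.841209·71.262 − 7.760·-666.728176) / 5057.079656 = -29.412389
y = (73.068·-666.728176 − -2159.841209·19.316) / 5057.079656 = -1.383605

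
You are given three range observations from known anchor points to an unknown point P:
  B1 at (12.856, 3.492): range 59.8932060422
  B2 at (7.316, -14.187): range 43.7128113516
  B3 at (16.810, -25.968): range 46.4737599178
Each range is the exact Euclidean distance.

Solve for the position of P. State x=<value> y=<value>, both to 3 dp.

eq1: (x − 12.856)² + (y − 3.492)² = 59.8932060422²
eq2: (x − 7.316)² + (y + 14.187)² = 43.7128113516²
eq3: (x − 16.810)² + (y + 25.968)² = 46.4737599178²
eq1−eq2, eq1−eq3 (x²,y² cancel):
  -11.080·x − 35.358·y = 1753.710279
  7.908·x − 58.920·y = 2206.828093
det = -11.080·-58.920 − -35.358·7.908 = 932.444664
x = (1753.710279·-58.920 − -35.358·2206.828093) / 932.444664 = -27.132529
y = (-11.080·2206.828093 − 1753.710279·7.908) / 932.444664 = -41.096268

x=-27.133 y=-41.096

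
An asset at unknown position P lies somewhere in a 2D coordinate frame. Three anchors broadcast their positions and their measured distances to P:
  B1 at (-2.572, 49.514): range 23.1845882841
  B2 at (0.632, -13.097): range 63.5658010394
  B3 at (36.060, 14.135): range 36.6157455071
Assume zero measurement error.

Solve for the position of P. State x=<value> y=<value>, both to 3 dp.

eq1: (x + 2.572)² + (y − 49.514)² = 23.1845882841²
eq2: (x − 0.632)² + (y + 13.097)² = 63.5658010394²
eq3: (x − 36.060)² + (y − 14.135)² = 36.6157455071²
eq2−eq1, eq2−eq3 (x²,y² cancel):
  -6.408·x + 125.222·y = 5789.406475
  70.856·x + 54.464·y = 4028.089235
det = -6.408·54.464 − 125.222·70.856 = -9221.735344
x = (5789.406475·54.464 − 125.222·4028.089235) / -9221.735344 = 20.504943
y = (-6.408·4028.089235 − 5789.406475·70.856) / -9221.735344 = 47.282444

x=20.505 y=47.282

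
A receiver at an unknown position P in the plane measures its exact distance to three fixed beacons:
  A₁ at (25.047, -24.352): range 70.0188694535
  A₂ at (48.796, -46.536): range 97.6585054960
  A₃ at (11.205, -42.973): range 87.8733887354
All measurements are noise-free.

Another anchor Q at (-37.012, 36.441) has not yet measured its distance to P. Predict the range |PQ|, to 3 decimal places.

eq1: (x − 25.047)² + (y + 24.352)² = 70.0188694535²
eq2: (x − 48.796)² + (y + 46.536)² = 97.6585054960²
eq3: (x − 11.205)² + (y + 42.973)² = 87.8733887354²
eq1−eq2, eq1−eq3 (x²,y² cancel):
  47.498·x − 44.368·y = -1308.264817
  -27.684·x − 37.242·y = -2067.231727
det = 47.498·-37.242 − -44.368·-27.684 = -2997.204228
x = (-1308.264817·-37.242 − -44.368·-2067.231727) / -2997.204228 = 14.345549
y = (47.498·-2067.231727 − -1308.264817·-27.684) / -2997.204228 = 44.844250
|P − Q| = √((14.345549 − -37.012)² + (44.844250 − 36.441)²) = 52.040488

52.040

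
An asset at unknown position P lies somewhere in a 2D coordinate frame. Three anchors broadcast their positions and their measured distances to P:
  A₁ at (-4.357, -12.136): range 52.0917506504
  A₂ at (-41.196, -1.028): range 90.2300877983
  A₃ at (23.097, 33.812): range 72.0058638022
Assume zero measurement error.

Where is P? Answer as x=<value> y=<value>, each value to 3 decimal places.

x=42.135 y=-35.631

eq1: (x + 4.357)² + (y + 12.136)² = 52.0917506504²
eq2: (x + 41.196)² + (y + 1.028)² = 90.2300877983²
eq3: (x − 23.097)² + (y − 33.812)² = 72.0058638022²
eq2−eq1, eq2−eq3 (x²,y² cancel):
  73.678·x − 22.216·y = 3896.017003
  128.586·x + 69.680·y = 2935.179875
det = 73.678·69.680 − -22.216·128.586 = 7990.549616
x = (3896.017003·69.680 − -22.216·2935.179875) / 7990.549616 = 42.135077
y = (73.678·2935.179875 − 3896.017003·128.586) / 7990.549616 = -35.631474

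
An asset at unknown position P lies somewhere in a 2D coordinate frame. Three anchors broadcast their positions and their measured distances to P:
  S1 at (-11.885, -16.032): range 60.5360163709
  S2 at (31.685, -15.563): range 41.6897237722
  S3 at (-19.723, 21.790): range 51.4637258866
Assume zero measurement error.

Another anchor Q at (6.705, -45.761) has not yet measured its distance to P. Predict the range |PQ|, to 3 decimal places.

76.062

eq1: (x + 11.885)² + (y + 16.032)² = 60.5360163709²
eq2: (x − 31.685)² + (y + 15.563)² = 41.6897237722²
eq3: (x + 19.723)² + (y − 21.790)² = 51.4637258866²
eq1−eq3, eq1−eq2 (x²,y² cancel):
  -15.676·x + 75.644·y = 1481.616776
  87.140·x + 0.938·y = 2774.444155
det = -15.676·0.938 − 75.644·87.140 = -6606.322248
x = (1481.616776·0.938 − 75.644·2774.444155) / -6606.322248 = 31.557694
y = (-15.676·2774.444155 − 1481.616776·87.140) / -6606.322248 = 26.126529
|P − Q| = √((31.557694 − 6.705)² + (26.126529 − -45.761)²) = 76.062299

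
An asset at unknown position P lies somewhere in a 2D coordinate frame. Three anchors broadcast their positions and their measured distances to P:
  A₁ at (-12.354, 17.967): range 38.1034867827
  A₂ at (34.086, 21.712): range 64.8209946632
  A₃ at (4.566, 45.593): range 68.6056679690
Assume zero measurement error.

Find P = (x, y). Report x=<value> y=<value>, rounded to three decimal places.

x=-15.528 y=-20.004

eq1: (x + 12.354)² + (y − 17.967)² = 38.1034867827²
eq2: (x − 34.086)² + (y − 21.712)² = 64.8209946632²
eq3: (x − 4.566)² + (y − 45.593)² = 68.6056679690²
eq2−eq1, eq2−eq3 (x²,y² cancel):
  -92.880·x − 7.490·y = 1592.053709
  -59.040·x + 47.762·y = -38.672663
det = -92.880·47.762 − -7.490·-59.040 = -4878.344160
x = (1592.053709·47.762 − -7.490·-38.672663) / -4878.344160 = -15.527812
y = (-92.880·-38.672663 − 1592.053709·-59.040) / -4878.344160 = -20.004076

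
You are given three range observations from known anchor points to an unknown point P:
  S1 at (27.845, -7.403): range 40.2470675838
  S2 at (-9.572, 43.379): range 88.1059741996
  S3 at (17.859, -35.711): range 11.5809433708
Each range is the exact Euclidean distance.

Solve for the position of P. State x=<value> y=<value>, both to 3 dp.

eq1: (x − 27.845)² + (y + 7.403)² = 40.2470675838²
eq2: (x + 9.572)² + (y − 43.379)² = 88.1059741996²
eq3: (x − 17.859)² + (y + 35.711)² = 11.5809433708²
eq1−eq3, eq1−eq2 (x²,y² cancel):
  -19.972·x − 56.616·y = 2249.779168
  -74.834·x + 101.564·y = -4999.623850
det = -19.972·101.564 − -56.616·-74.834 = -6265.237952
x = (2249.779168·101.564 − -56.616·-4999.623850) / -6265.237952 = 8.708709
y = (-19.972·-4999.623850 − 2249.779168·-74.834) / -6265.237952 = -42.809621

x=8.709 y=-42.810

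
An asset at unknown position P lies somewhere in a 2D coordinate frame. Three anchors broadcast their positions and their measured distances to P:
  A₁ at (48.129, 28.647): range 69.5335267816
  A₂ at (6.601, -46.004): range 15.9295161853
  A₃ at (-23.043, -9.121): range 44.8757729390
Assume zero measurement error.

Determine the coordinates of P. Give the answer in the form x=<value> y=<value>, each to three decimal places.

x=15.203 y=-32.597

eq1: (x − 48.129)² + (y − 28.647)² = 69.5335267816²
eq2: (x − 6.601)² + (y + 46.004)² = 15.9295161853²
eq3: (x + 23.043)² + (y + 9.121)² = 44.8757729390²
eq3−eq2, eq3−eq1 (x²,y² cancel):
  59.288·x − 73.766·y = 3305.854238
  142.344·x + 75.536·y = -298.197590
det = 59.288·75.536 − -73.766·142.344 = 14978.525872
x = (3305.854238·75.536 − -73.766·-298.197590) / 14978.525872 = 15.202708
y = (59.288·-298.197590 − 3305.854238·142.344) / 14978.525872 = -32.596536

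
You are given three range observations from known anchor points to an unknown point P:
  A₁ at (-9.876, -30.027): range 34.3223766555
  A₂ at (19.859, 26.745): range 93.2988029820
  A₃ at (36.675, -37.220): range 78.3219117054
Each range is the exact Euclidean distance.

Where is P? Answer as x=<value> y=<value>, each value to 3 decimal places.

eq1: (x + 9.876)² + (y + 30.027)² = 34.3223766555²
eq2: (x − 19.859)² + (y − 26.745)² = 93.2988029820²
eq3: (x − 36.675)² + (y + 37.220)² = 78.3219117054²
eq1−eq3, eq1−eq2 (x²,y² cancel):
  93.102·x − 14.386·y = -3225.068394
  59.470·x + 113.544·y = -7416.122298
det = 93.102·113.544 − -14.386·59.470 = 11426.708908
x = (-3225.068394·113.544 − -14.386·-7416.122298) / 11426.708908 = -41.383351
y = (93.102·-7416.122298 − -3225.068394·59.470) / 11426.708908 = -43.639950

x=-41.383 y=-43.640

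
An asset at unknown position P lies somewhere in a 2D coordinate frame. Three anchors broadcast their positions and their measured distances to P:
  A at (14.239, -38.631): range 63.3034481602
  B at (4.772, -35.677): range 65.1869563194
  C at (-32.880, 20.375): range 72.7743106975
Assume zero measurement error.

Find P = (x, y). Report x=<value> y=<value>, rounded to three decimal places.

x=39.886 y=19.245

eq1: (x − 14.239)² + (y + 38.631)² = 63.3034481602²
eq2: (x − 4.772)² + (y + 35.677)² = 65.1869563194²
eq3: (x + 32.880)² + (y − 20.375)² = 72.7743106975²
eq1−eq2, eq1−eq3 (x²,y² cancel):
  -18.934·x + 5.908·y = -641.495694
  -94.238·x + 118.012·y = -1487.642006
det = -18.934·118.012 − 5.908·-94.238 = -1677.681104
x = (-641.495694·118.012 − 5.908·-1487.642006) / -1677.681104 = 39.885531
y = (-18.934·-1487.642006 − -641.495694·-94.238) / -1677.681104 = 19.244574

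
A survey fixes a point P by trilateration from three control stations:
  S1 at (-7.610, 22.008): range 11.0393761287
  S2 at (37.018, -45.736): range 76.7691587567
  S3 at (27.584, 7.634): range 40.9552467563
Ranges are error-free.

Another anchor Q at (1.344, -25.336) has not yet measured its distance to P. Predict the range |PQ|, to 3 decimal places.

40.426

eq1: (x + 7.610)² + (y − 22.008)² = 11.0393761287²
eq2: (x − 37.018)² + (y + 45.736)² = 76.7691587567²
eq3: (x − 27.584)² + (y − 7.634)² = 40.9552467563²
eq2−eq3, eq2−eq1 (x²,y² cancel):
  -18.868·x + 106.740·y = 1573.212491
  -89.256·x + 135.488·y = 2851.786055
det = -18.868·135.488 − 106.740·-89.256 = 6970.797856
x = (1573.212491·135.488 − 106.740·2851.786055) / 6970.797856 = -13.090070
y = (-18.868·2851.786055 − 1573.212491·-89.256) / 6970.797856 = 12.424855
|P − Q| = √((-13.090070 − 1.344)² + (12.424855 − -25.336)²) = 40.425543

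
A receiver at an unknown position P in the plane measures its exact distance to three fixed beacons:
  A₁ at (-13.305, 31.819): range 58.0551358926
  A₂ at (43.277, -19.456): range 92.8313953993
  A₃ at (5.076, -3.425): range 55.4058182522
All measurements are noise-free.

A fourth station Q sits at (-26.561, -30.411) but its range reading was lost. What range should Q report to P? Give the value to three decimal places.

28.295

eq1: (x + 13.305)² + (y − 31.819)² = 58.0551358926²
eq2: (x − 43.277)² + (y + 19.456)² = 92.8313953993²
eq3: (x − 5.076)² + (y + 3.425)² = 55.4058182522²
eq1−eq2, eq1−eq3 (x²,y² cancel):
  113.164·x − 102.550·y = -4185.306289
  36.762·x − 70.488·y = -851.381278
det = 113.164·-70.488 − -102.550·36.762 = -4206.760932
x = (-4185.306289·-70.488 − -102.550·-851.381278) / -4206.760932 = -49.374025
y = (113.164·-851.381278 − -4185.306289·36.762) / -4206.760932 = -13.671925
|P − Q| = √((-49.374025 − -26.561)² + (-13.671925 − -30.411)²) = 28.295419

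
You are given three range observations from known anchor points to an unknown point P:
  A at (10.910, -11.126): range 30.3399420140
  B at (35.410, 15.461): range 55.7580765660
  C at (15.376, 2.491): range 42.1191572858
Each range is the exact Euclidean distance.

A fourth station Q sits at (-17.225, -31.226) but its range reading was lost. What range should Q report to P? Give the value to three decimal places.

eq1: (x − 10.910)² + (y + 11.126)² = 30.3399420140²
eq2: (x − 35.410)² + (y − 15.461)² = 55.7580765660²
eq3: (x − 15.376)² + (y − 2.491)² = 42.1191572858²
eq2−eq1, eq2−eq3 (x²,y² cancel):
  -49.000·x − 53.174·y = 938.356376
  -40.068·x − 25.940·y = 84.655528
det = -49.000·-25.940 − -53.174·-40.068 = -859.515832
x = (938.356376·-25.940 − -53.174·84.655528) / -859.515832 = 23.082171
y = (-49.000·84.655528 − 938.356376·-40.068) / -859.515832 = -38.917192
|P − Q| = √((23.082171 − -17.225)² + (-38.917192 − -31.226)²) = 41.034406

41.034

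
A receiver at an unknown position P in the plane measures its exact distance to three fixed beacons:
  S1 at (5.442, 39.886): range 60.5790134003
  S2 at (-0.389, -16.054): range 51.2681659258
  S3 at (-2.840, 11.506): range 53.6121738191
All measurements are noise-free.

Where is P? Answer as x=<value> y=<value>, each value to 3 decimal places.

x=48.981 y=-2.234

eq1: (x − 5.442)² + (y − 39.886)² = 60.5790134003²
eq2: (x + 0.389)² + (y + 16.054)² = 51.2681659258²
eq3: (x + 2.840)² + (y − 11.506)² = 53.6121738191²
eq2−eq1, eq2−eq3 (x²,y² cancel):
  11.662·x + 111.880·y = 321.234096
  -4.902·x + 55.120·y = -363.268945
det = 11.662·55.120 − 111.880·-4.902 = 1191.245200
x = (321.234096·55.120 − 111.880·-363.268945) / 1191.245200 = 48.981480
y = (11.662·-363.268945 − 321.234096·-4.902) / 1191.245200 = -2.234429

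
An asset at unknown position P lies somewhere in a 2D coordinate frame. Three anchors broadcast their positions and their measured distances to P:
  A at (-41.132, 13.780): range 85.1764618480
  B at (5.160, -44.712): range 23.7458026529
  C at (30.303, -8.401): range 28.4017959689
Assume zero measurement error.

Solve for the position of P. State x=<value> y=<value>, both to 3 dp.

eq1: (x + 41.132)² + (y − 13.780)² = 85.1764618480²
eq2: (x − 5.160)² + (y + 44.712)² = 23.7458026529²
eq3: (x − 30.303)² + (y + 8.401)² = 28.4017959689²
eq2−eq3, eq2−eq1 (x²,y² cancel):
  50.286·x + 72.622·y = -1279.738805
  -92.584·x + 116.984·y = -6835.225229
det = 50.286·116.984 − 72.622·-92.584 = 12606.292672
x = (-1279.738805·116.984 − 72.622·-6835.225229) / 12606.292672 = 27.500453
y = (50.286·-6835.225229 − -1279.738805·-92.584) / 12606.292672 = -36.664187

x=27.500 y=-36.664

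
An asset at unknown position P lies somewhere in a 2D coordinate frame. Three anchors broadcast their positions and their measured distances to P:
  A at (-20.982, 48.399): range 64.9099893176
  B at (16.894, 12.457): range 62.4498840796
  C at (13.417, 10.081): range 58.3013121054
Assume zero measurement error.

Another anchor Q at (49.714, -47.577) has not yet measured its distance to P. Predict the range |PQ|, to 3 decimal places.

95.706

eq1: (x + 20.982)² + (y − 48.399)² = 64.9099893176²
eq2: (x − 16.894)² + (y − 12.457)² = 62.4498840796²
eq3: (x − 13.417)² + (y − 10.081)² = 58.3013121054²
eq2−eq3, eq2−eq1 (x²,y² cancel):
  -6.954·x − 4.752·y = 342.003393
  -75.752·x + 71.884·y = 2028.804748
det = -6.954·71.884 − -4.752·-75.752 = -859.854840
x = (342.003393·71.884 − -4.752·2028.804748) / -859.854840 = -39.803756
y = (-6.954·2028.804748 − 342.003393·-75.752) / -859.854840 = -13.722238
|P − Q| = √((-39.803756 − 49.714)² + (-13.722238 − -47.577)²) = 95.705661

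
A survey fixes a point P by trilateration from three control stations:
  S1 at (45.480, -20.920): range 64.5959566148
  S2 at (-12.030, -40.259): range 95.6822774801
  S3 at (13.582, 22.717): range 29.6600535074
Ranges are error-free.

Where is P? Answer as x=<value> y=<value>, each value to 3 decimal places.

x=35.339 y=42.875

eq1: (x − 45.480)² + (y + 20.920)² = 64.5959566148²
eq2: (x + 12.030)² + (y + 40.259)² = 95.6822774801²
eq3: (x − 13.582)² + (y − 22.717)² = 29.6600535074²
eq2−eq1, eq2−eq3 (x²,y² cancel):
  115.020·x + 38.678·y = 5723.029432
  51.224·x + 125.952·y = 7210.404282
det = 115.020·125.952 − 38.678·51.224 = 12505.757168
x = (5723.029432·125.952 − 38.678·7210.404282) / 12505.757168 = 35.339163
y = (115.020·7210.404282 − 5723.029432·51.224) / 12505.757168 = 42.874992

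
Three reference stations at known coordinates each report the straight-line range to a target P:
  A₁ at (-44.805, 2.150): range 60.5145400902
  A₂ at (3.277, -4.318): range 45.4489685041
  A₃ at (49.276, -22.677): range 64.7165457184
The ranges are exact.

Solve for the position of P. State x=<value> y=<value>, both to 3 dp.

eq1: (x + 44.805)² + (y − 2.150)² = 60.5145400902²
eq2: (x − 3.277)² + (y + 4.318)² = 45.4489685041²
eq3: (x − 49.276)² + (y + 22.677)² = 64.7165457184²
eq2−eq3, eq2−eq1 (x²,y² cancel):
  91.998·x − 36.718·y = 790.364100
  -96.164·x + 12.936·y = 386.325848
det = 91.998·12.936 − -36.718·-96.164 = -2340.863624
x = (790.364100·12.936 − -36.718·386.325848) / -2340.863624 = -10.427460
y = (91.998·386.325848 − 790.364100·-96.164) / -2340.863624 = -47.651549

x=-10.427 y=-47.652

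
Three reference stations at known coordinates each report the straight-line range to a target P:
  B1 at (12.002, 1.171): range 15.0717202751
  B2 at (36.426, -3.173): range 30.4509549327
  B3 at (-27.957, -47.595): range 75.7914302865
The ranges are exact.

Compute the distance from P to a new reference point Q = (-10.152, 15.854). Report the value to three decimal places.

23.098

eq1: (x − 12.002)² + (y − 1.171)² = 15.0717202751²
eq2: (x − 36.426)² + (y + 3.173)² = 30.4509549327²
eq3: (x + 27.957)² + (y + 47.595)² = 75.7914302865²
eq3−eq2, eq3−eq1 (x²,y² cancel):
  128.766·x + 88.844·y = 3107.123780
  79.918·x + 97.532·y = 2615.725524
det = 128.766·97.532 − 88.844·79.918 = 5458.570720
x = (3107.123780·97.532 − 88.844·2615.725524) / 5458.570720 = 12.943403
y = (128.766·2615.725524 − 3107.123780·79.918) / 5458.570720 = 16.213291
|P − Q| = √((12.943403 − -10.152)² + (16.213291 − 15.854)²) = 23.098197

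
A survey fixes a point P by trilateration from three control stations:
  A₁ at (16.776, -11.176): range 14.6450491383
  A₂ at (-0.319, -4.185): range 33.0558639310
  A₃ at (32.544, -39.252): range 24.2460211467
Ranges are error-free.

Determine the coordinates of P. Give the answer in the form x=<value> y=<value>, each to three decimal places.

eq1: (x − 16.776)² + (y + 11.176)² = 14.6450491383²
eq2: (x + 0.319)² + (y + 4.185)² = 33.0558639310²
eq3: (x − 32.544)² + (y + 39.252)² = 24.2460211467²
eq3−eq1, eq3−eq2 (x²,y² cancel):
  -31.536·x + 56.152·y = -1820.102211
  -65.726·x + 70.134·y = -3087.036053
det = -31.536·70.134 − 56.152·-65.726 = 1478.900528
x = (-1820.102211·70.134 − 56.152·-3087.036053) / 1478.900528 = 30.896060
y = (-31.536·-3087.036053 − -1820.102211·-65.726) / 1478.900528 = -15.062047

x=30.896 y=-15.062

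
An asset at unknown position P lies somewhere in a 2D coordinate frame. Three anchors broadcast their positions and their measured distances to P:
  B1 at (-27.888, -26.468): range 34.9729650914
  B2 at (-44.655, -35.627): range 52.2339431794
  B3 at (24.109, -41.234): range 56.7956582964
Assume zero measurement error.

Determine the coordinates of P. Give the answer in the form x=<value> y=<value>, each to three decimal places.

x=-10.442 y=3.843

eq1: (x + 27.888)² + (y + 26.468)² = 34.9729650914²
eq2: (x + 44.655)² + (y + 35.627)² = 52.2339431794²
eq3: (x − 24.109)² + (y + 41.234)² = 56.7956582964²
eq3−eq1, eq3−eq2 (x²,y² cancel):
  -103.994·x + 29.532·y = 1199.447445
  -137.528·x + 11.214·y = 1479.227498
det = -103.994·11.214 − 29.532·-137.528 = 2895.288180
x = (1199.447445·11.214 − 29.532·1479.227498) / 2895.288180 = -10.442464
y = (-103.994·1479.227498 − 1199.447445·-137.528) / 2895.288180 = 3.843080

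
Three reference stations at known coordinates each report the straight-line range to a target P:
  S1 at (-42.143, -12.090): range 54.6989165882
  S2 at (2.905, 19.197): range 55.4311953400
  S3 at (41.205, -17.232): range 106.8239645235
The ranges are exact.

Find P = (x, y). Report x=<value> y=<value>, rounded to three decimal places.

eq1: (x + 42.143)² + (y + 12.090)² = 54.6989165882²
eq2: (x − 2.905)² + (y − 19.197)² = 55.4311953400²
eq3: (x − 41.205)² + (y + 17.232)² = 106.8239645235²
eq2−eq1, eq2−eq3 (x²,y² cancel):
  -90.096·x − 62.574·y = 1625.882656
  76.600·x − 72.858·y = -6720.911965
det = -90.096·-72.858 − -62.574·76.600 = 11357.382768
x = (1625.882656·-72.858 − -62.574·-6720.911965) / 11357.382768 = -47.459253
y = (-90.096·-6720.911965 − 1625.882656·76.600) / 11357.382768 = 42.349957

x=-47.459 y=42.350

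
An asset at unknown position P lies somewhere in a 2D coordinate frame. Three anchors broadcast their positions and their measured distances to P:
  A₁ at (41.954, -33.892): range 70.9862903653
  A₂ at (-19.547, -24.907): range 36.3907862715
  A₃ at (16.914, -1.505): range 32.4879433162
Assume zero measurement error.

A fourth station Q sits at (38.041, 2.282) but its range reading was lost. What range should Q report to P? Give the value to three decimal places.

eq1: (x − 41.954)² + (y + 33.892)² = 70.9862903653²
eq2: (x + 19.547)² + (y + 24.907)² = 36.3907862715²
eq3: (x − 16.914)² + (y + 1.505)² = 32.4879433162²
eq3−eq1, eq3−eq2 (x²,y² cancel):
  50.080·x − 64.774·y = -1363.129600
  -72.922·x − 46.804·y = 445.272572
det = 50.080·-46.804 − -64.774·-72.922 = -7067.393948
x = (-1363.129600·-46.804 − -64.774·445.272572) / -7067.393948 = -13.108368
y = (50.080·445.272572 − -1363.129600·-72.922) / -7067.393948 = 10.909663
|P − Q| = √((-13.108368 − 38.041)² + (10.909663 − 2.282)²) = 51.871904

51.872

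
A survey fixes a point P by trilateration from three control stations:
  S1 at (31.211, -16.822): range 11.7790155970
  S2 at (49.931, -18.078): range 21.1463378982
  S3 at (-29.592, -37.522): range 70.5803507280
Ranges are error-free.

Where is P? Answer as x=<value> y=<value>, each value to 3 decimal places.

x=33.155 y=-5.204

eq1: (x − 31.211)² + (y + 16.822)² = 11.7790155970²
eq2: (x − 49.931)² + (y + 18.078)² = 21.1463378982²
eq3: (x + 29.592)² + (y + 37.522)² = 70.5803507280²
eq3−eq1, eq3−eq2 (x²,y² cancel):
  121.606·x + 41.400·y = 3816.359957
  159.046·x + 38.888·y = 5070.750199
det = 121.606·38.888 − 41.400·159.046 = -1855.490272
x = (3816.359957·38.888 − 41.400·5070.750199) / -1855.490272 = 33.154823
y = (121.606·5070.750199 − 3816.359957·159.046) / -1855.490272 = -5.204481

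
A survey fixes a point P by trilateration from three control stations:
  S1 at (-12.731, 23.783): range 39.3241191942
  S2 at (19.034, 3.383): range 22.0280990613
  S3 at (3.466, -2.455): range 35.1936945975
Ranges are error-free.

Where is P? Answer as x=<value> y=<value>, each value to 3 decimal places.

x=26.592 y=24.074

eq1: (x + 12.731)² + (y − 23.783)² = 39.3241191942²
eq2: (x − 19.034)² + (y − 3.383)² = 22.0280990613²
eq3: (x − 3.466)² + (y + 2.455)² = 35.1936945975²
eq3−eq2, eq3−eq1 (x²,y² cancel):
  31.136·x + 11.676·y = 1109.056655
  -32.394·x + 52.476·y = 401.879058
det = 31.136·52.476 − 11.676·-32.394 = 2012.125080
x = (1109.056655·52.476 − 11.676·401.879058) / 2012.125080 = 26.592043
y = (31.136·401.879058 − 1109.056655·-32.394) / 2012.125080 = 24.073895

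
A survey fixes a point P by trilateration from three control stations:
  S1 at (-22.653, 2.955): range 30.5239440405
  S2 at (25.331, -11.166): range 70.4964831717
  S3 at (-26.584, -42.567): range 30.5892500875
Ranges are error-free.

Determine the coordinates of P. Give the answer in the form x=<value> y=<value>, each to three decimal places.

x=-44.832 y=-18.017

eq1: (x + 22.653)² + (y − 2.955)² = 30.5239440405²
eq2: (x − 25.331)² + (y + 11.166)² = 70.4964831717²
eq3: (x + 26.584)² + (y + 42.567)² = 30.5892500875²
eq2−eq1, eq2−eq3 (x²,y² cancel):
  -95.968·x + 28.242·y = 3793.594297
  -103.830·x − 62.802·y = 5786.371347
det = -95.968·-62.802 − 28.242·-103.830 = 8959.349196
x = (3793.594297·-62.802 − 28.242·5786.371347) / 8959.349196 = -44.831829
y = (-95.968·5786.371347 − 3793.594297·-103.830) / 8959.349196 = -18.016665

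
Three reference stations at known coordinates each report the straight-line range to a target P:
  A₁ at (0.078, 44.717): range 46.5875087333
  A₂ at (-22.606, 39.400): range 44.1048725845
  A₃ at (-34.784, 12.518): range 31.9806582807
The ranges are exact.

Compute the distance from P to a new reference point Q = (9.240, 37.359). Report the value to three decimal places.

eq1: (x − 0.078)² + (y − 44.717)² = 46.5875087333²
eq2: (x + 22.606)² + (y − 39.400)² = 44.1048725845²
eq3: (x + 34.784)² + (y − 12.518)² = 31.9806582807²
eq2−eq1, eq2−eq3 (x²,y² cancel):
  45.368·x + 10.634·y = -288.931247
  -24.356·x − 53.764·y = 225.713026
det = 45.368·-53.764 − 10.634·-24.356 = -2180.163448
x = (-288.931247·-53.764 − 10.634·225.713026) / -2180.163448 = -6.024258
y = (45.368·225.713026 − -288.931247·-24.356) / -2180.163448 = -1.469128
|P − Q| = √((-6.024258 − 9.240)² + (-1.469128 − 37.359)²) = 41.720751

41.721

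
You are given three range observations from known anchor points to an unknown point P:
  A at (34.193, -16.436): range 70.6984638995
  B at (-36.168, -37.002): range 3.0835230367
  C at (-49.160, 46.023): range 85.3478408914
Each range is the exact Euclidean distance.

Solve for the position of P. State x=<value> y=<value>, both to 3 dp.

eq1: (x − 34.193)² + (y + 16.436)² = 70.6984638995²
eq2: (x + 36.168)² + (y + 37.002)² = 3.0835230367²
eq3: (x + 49.160)² + (y − 46.023)² = 85.3478408914²
eq1−eq2, eq1−eq3 (x²,y² cancel):
  -140.722·x − 41.132·y = 6226.733566
  -166.706·x + 124.918·y = 809.537637
det = -140.722·124.918 − -41.132·-166.706 = -24435.661988
x = (6226.733566·124.918 − -41.132·809.537637) / -24435.661988 = -33.194476
y = (-140.722·809.537637 − 6226.733566·-166.706) / -24435.661988 = -37.818255

x=-33.194 y=-37.818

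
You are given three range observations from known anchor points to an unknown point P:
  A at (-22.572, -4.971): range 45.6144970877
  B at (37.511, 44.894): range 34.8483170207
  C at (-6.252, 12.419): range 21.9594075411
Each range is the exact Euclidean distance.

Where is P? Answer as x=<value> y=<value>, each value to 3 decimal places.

eq1: (x + 22.572)² + (y + 4.971)² = 45.6144970877²
eq2: (x − 37.511)² + (y − 44.894)² = 34.8483170207²
eq3: (x + 6.252)² + (y − 12.419)² = 21.9594075411²
eq2−eq3, eq2−eq1 (x²,y² cancel):
  -87.526·x − 64.950·y = -2497.037672
  -120.166·x − 99.730·y = -3754.617477
det = -87.526·-99.730 − -64.950·-120.166 = 924.186280
x = (-2497.037672·-99.730 − -64.950·-3754.617477) / 924.186280 = 5.591039
y = (-87.526·-3754.617477 − -2497.037672·-120.166) / 924.186280 = 30.911106

x=5.591 y=30.911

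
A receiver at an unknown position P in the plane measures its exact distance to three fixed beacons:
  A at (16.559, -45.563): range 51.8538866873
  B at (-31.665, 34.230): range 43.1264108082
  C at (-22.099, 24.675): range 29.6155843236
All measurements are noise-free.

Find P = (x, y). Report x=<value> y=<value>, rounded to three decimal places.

eq1: (x − 16.559)² + (y + 45.563)² = 51.8538866873²
eq2: (x + 31.665)² + (y − 34.230)² = 43.1264108082²
eq3: (x + 22.099)² + (y − 24.675)² = 29.6155843236²
eq3−eq2, eq3−eq1 (x²,y² cancel):
  -19.132·x + 19.110·y = 94.339225
  77.316·x − 140.476·y = -558.776706
det = -19.132·-140.476 − 19.110·77.316 = 1210.078072
x = (94.339225·-140.476 − 19.110·-558.776706) / 1210.078072 = -2.127279
y = (-19.132·-558.776706 − 94.339225·77.316) / 1210.078072 = 2.806913

x=-2.127 y=2.807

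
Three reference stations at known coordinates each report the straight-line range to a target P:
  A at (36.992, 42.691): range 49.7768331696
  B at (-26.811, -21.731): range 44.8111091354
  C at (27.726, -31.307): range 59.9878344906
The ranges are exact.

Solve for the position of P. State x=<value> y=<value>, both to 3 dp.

eq1: (x − 36.992)² + (y − 42.691)² = 49.7768331696²
eq2: (x + 26.811)² + (y + 21.731)² = 44.8111091354²
eq3: (x − 27.726)² + (y + 31.307)² = 59.9878344906²
eq2−eq3, eq2−eq1 (x²,y² cancel):
  109.074·x − 19.152·y = -1032.711542
  127.606·x + 128.844·y = 1530.165845
det = 109.074·128.844 − -19.152·127.606 = 16497.440568
x = (-1032.711542·128.844 − -19.152·1530.165845) / 16497.440568 = -6.289033
y = (109.074·1530.165845 − -1032.711542·127.606) / 16497.440568 = 18.104717

x=-6.289 y=18.105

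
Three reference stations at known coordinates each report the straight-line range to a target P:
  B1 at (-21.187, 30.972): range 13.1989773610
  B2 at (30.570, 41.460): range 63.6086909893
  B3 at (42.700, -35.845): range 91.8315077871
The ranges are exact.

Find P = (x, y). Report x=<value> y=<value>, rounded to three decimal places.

x=-29.587 y=20.791

eq1: (x + 21.187)² + (y − 30.972)² = 13.1989773610²
eq2: (x − 30.570)² + (y − 41.460)² = 63.6086909893²
eq3: (x − 42.700)² + (y + 35.845)² = 91.8315077871²
eq2−eq3, eq2−eq1 (x²,y² cancel):
  24.260·x − 154.610·y = -3932.262728
  -103.514·x − 20.976·y = 2626.549819
det = 24.260·-20.976 − -154.610·-103.514 = -16513.177300
x = (-3932.262728·-20.976 − -154.610·2626.549819) / -16513.177300 = -29.586917
y = (24.260·2626.549819 − -3932.262728·-103.514) / -16513.177300 = 20.790920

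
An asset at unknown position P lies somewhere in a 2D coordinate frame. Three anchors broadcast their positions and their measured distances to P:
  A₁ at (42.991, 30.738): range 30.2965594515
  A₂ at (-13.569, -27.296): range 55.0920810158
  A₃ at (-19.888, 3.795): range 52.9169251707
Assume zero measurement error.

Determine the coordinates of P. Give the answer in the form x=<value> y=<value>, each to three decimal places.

x=33.003 y=2.135

eq1: (x − 42.991)² + (y − 30.738)² = 30.2965594515²
eq2: (x + 13.569)² + (y + 27.296)² = 55.0920810158²
eq3: (x + 19.888)² + (y − 3.795)² = 52.9169251707²
eq1−eq2, eq1−eq3 (x²,y² cancel):
  -113.120·x − 116.068·y = -3981.117224
  -125.758·x − 53.886·y = -4265.435611
det = -113.120·-53.886 − -116.068·-125.758 = -8500.895224
x = (-3981.117224·-53.886 − -116.068·-4265.435611) / -8500.895224 = 33.002889
y = (-113.120·-4265.435611 − -3981.117224·-125.758) / -8500.895224 = 2.135218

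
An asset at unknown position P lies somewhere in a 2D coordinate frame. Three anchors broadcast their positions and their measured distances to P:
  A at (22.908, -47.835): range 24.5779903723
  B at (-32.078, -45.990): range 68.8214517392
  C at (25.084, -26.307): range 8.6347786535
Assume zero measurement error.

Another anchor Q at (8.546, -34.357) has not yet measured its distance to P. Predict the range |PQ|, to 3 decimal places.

26.586

eq1: (x − 22.908)² + (y + 47.835)² = 24.5779903723²
eq2: (x + 32.078)² + (y + 45.990)² = 68.8214517392²
eq3: (x − 25.084)² + (y + 26.307)² = 8.6347786535²
eq2−eq3, eq2−eq1 (x²,y² cancel):
  114.324·x + 39.366·y = 2839.019938
  109.972·x − 3.690·y = 3801.200114
det = 114.324·-3.690 − 39.366·109.972 = -4751.013312
x = (2839.019938·-3.690 − 39.366·3801.200114) / -4751.013312 = 33.701027
y = (114.324·3801.200114 − 2839.019938·109.972) / -4751.013312 = -25.753601
|P − Q| = √((33.701027 − 8.546)² + (-25.753601 − -34.357)²) = 26.585595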